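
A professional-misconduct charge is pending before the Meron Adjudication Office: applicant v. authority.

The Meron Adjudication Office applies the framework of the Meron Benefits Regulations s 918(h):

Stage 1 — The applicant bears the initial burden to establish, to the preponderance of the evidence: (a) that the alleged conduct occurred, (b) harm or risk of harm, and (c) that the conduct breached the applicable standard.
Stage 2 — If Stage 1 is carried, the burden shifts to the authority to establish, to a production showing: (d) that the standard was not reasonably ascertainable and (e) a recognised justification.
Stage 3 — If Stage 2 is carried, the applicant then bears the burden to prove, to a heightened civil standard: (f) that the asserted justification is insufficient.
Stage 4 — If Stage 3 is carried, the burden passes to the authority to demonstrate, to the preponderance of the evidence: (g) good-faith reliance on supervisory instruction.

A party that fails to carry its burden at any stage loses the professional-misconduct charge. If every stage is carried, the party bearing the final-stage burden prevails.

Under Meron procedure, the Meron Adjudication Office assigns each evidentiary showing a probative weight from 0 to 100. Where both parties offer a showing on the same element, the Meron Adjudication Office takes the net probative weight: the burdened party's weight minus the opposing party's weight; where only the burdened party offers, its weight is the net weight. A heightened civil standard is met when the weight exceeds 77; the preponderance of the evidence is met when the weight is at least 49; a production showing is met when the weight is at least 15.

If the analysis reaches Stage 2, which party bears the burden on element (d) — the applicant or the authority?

authority

Stage 2's rule assigns the burden to the authority (to a production showing).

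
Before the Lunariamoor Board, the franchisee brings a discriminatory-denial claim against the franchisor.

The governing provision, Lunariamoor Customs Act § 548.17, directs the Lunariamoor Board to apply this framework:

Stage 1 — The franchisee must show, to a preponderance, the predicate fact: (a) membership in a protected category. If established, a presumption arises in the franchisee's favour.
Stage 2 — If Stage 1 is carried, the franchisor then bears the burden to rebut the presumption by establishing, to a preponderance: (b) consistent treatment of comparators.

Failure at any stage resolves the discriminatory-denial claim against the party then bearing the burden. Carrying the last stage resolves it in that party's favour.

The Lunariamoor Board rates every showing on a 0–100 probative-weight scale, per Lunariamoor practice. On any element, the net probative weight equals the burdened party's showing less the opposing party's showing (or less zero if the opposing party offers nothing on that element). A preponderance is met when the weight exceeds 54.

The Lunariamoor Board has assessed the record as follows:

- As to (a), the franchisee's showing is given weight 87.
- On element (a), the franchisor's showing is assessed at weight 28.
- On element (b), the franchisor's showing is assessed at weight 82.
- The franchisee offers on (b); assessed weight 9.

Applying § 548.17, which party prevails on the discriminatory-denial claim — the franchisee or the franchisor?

Stage 1 — burden on franchisee; standard: a preponderance (weight exceeds 54).
    (a): 87 − 28 = 59 > 54 [met]
  The franchisee carries Stage 1; the franchisor now bears the burden.
Stage 2 — burden on franchisor; standard: a preponderance (weight exceeds 54).
    (b): 82 − 9 = 73 > 54 [met]
  Stage 2 carried; the final stage is satisfied.
Every stage carried; the franchisor prevails.

franchisor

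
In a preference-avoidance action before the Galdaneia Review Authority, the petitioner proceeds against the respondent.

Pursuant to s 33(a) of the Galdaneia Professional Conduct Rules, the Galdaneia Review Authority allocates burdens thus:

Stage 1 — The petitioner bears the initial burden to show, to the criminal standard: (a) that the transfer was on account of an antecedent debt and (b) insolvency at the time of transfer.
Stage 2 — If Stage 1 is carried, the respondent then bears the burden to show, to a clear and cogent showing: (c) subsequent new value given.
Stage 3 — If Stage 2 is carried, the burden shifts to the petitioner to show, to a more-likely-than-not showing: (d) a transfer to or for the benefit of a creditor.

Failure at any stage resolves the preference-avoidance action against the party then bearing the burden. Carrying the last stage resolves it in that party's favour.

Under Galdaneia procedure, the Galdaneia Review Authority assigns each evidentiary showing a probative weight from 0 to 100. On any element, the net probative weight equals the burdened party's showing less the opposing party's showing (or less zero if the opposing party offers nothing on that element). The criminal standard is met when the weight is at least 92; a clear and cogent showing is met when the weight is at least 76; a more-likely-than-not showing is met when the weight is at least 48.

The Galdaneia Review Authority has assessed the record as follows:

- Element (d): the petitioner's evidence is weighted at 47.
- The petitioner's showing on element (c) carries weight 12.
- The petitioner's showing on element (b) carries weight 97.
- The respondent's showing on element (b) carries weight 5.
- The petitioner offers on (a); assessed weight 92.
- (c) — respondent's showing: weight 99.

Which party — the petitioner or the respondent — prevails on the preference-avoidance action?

respondent

At Stage 1 the petitioner must meet the criminal standard (weight is at least 92): on (a) the weight is 92, ≥ 92, so (a) meets the standard; on (b) the weight is 97 less the opposing 5 gives net 92, ≥ 92, so (b) meets the standard.
  Stage 1 is satisfied; the onus moves to the respondent.
At Stage 2 the respondent must meet a clear and cogent showing (weight is at least 76): on (c) the weight is 99 less the opposing 12 gives net 87, ≥ 76, so (c) meets the standard.
  The respondent carries Stage 2; the petitioner now bears the burden.
At Stage 3 the petitioner must meet a more-likely-than-not showing (weight is at least 48): on (d) the weight is 47, < 48, so (d) does not meet the standard.
  The petitioner does not carry Stage 3.
So the respondent prevails.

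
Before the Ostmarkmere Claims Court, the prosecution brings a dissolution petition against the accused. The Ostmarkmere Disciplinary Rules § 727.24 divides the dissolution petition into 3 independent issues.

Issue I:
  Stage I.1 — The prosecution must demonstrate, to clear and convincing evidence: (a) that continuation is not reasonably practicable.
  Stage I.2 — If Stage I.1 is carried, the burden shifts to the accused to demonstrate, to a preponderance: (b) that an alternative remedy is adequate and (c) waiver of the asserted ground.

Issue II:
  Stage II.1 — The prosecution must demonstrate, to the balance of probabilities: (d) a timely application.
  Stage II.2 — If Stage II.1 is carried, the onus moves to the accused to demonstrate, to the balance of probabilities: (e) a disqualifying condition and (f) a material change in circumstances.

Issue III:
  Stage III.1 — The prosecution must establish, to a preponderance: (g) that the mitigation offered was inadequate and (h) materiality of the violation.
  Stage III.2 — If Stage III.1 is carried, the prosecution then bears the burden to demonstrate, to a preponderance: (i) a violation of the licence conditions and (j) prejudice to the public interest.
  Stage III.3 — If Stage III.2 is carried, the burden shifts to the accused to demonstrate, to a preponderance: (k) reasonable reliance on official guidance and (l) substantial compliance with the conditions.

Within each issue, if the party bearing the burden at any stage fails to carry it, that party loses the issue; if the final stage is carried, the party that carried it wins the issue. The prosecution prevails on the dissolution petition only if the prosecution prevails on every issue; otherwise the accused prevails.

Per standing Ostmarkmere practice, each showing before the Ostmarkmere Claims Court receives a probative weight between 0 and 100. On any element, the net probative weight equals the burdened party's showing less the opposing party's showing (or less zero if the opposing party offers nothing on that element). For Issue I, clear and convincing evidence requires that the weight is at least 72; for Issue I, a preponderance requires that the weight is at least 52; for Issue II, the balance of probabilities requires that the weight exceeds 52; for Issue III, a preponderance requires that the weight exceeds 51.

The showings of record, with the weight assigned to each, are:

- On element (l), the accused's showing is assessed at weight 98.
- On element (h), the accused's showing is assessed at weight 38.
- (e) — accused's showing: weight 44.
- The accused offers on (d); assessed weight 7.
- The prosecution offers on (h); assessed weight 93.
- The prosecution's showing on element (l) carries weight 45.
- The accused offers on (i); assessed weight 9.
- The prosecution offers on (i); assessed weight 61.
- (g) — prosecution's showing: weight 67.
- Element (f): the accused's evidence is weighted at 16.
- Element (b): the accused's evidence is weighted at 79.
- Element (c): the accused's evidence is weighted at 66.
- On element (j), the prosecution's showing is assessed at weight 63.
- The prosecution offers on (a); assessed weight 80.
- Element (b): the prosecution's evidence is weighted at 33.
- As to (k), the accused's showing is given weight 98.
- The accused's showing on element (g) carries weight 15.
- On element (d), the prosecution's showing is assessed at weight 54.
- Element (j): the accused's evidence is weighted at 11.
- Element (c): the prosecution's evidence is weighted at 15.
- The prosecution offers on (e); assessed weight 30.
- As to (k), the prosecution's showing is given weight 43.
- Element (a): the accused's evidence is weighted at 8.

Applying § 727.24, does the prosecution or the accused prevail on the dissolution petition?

accused

— Issue I —
Stage I.1 — burden on prosecution; standard: clear and convincing evidence (weight is at least 72).
    (a): 80 − 8 = 72 ≥ 72 [met]
  Stage I.1 is satisfied; the onus moves to the accused.
Stage I.2 — burden on accused; standard: a preponderance (weight is at least 52).
    (b): 79 − 33 = 46 < 52 [not met]
    (c): 66 − 15 = 51 < 52 [not met]
  Stage I.2 not carried; the accused fails its burden.
So the prosecution prevails on this issue.
— Issue II —
At Stage II.1 the prosecution must meet the balance of probabilities (weight exceeds 52): on (d) the weight is 54 less the opposing 7 gives net 47, which does not exceed 52, so (d) does not meet the standard.
  Not every element is met, so the prosecution fails to carry Stage II.1.
So the accused prevails on this issue.
— Issue III —
Stage III.1 (prosecution, a preponderance, weight exceeds 51): (g) net 67−15=52 > 51 — meets; (h) net 93−38=55 > 51 — meets.
  Stage III.1 carried; the burden remains with the prosecution.
Stage III.2 (prosecution, a preponderance, weight exceeds 51): (i) net 61−9=52 > 51 — meets; (j) net 63−11=52 > 51 — meets.
  The prosecution carries Stage III.2; the accused now bears the burden.
Stage III.3 (accused, a preponderance, weight exceeds 51): (k) net 98−43=55 > 51 — meets; (l) net 98−45=53 > 51 — meets.
  All elements met at the final stage.
All stages carried — the accused prevails on this issue.
Per-issue: Issue I → prosecution; Issue II → accused; Issue III → accused. The prosecution must prevail on every issue; overall, the accused prevails.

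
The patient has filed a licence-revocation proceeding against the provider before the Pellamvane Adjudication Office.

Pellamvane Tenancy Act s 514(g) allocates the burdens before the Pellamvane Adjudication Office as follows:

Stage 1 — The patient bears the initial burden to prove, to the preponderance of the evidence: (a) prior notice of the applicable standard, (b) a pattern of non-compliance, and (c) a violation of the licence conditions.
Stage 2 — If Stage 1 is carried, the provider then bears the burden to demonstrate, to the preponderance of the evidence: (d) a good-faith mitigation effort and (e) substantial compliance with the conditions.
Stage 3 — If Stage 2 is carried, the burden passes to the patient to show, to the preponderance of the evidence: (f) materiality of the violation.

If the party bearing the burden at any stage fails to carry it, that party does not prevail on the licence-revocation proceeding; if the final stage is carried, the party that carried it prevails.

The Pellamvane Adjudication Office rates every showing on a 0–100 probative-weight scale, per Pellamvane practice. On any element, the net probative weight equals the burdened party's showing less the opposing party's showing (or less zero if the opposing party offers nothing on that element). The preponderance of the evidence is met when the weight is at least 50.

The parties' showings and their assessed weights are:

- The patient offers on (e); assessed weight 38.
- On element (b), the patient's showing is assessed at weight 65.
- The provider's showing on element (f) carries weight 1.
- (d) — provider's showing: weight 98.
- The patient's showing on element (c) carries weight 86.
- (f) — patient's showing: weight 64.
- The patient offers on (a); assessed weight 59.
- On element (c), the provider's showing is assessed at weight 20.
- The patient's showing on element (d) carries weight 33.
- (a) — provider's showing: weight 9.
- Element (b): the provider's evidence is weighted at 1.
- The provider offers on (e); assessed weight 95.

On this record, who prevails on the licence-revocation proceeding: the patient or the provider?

patient

At Stage 1 the patient must meet the preponderance of the evidence (weight is at least 50): on (a) the weight is 59 less the opposing 9 gives net 50, ≥ 50, so (a) meets the standard; on (b) the weight is 65 less the opposing 1 gives net 64, ≥ 50, so (b) meets the standard; on (c) the weight is 86 less the opposing 20 gives net 66, ≥ 50, so (c) meets the standard.
  Stage 1 is satisfied; the onus moves to the provider.
At Stage 2 the provider must meet the preponderance of the evidence (weight is at least 50): on (d) the weight is 98 less the opposing 33 gives net 65, which does reach 50, so (d) meets the standard; on (e) the weight is 95 less the opposing 38 gives net 57, ≥ 50, so (e) meets the standard.
  Stage 2 is satisfied; the onus moves to the patient.
At Stage 3 the patient must meet the preponderance of the evidence (weight is at least 50): on (f) the weight is 64 less the opposing 1 gives net 63, which does reach 50, so (f) meets the standard.
  Stage 3 carried; the final stage is satisfied.
Every stage carried; the patient prevails.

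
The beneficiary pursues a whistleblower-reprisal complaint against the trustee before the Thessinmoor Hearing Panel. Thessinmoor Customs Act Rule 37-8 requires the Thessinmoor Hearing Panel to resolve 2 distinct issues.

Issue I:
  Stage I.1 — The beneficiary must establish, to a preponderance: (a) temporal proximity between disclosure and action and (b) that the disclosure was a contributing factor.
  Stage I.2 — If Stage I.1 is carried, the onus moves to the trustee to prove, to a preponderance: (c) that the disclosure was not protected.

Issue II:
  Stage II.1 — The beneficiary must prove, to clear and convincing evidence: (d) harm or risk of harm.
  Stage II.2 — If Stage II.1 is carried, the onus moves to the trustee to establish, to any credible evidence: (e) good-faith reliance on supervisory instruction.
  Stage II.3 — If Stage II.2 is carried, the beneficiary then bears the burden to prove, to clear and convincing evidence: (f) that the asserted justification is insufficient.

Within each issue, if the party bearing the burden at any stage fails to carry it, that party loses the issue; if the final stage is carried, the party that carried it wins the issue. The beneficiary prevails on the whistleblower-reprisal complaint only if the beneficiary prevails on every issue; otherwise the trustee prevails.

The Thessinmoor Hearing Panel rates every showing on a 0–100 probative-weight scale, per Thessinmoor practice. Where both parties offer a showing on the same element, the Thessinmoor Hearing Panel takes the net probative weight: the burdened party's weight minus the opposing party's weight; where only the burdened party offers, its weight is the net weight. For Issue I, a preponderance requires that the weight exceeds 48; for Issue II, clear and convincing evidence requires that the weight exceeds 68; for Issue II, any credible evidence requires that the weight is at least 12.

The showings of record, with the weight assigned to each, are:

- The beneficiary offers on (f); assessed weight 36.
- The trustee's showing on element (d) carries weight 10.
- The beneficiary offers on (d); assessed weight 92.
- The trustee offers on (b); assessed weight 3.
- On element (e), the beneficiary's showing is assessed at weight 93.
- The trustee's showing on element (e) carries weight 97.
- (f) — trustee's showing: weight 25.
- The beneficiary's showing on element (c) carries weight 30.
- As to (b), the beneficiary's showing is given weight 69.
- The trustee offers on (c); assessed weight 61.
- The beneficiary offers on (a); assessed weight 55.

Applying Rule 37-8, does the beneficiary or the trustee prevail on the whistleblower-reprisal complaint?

— Issue I —
Stage I.1 (beneficiary, a preponderance, weight exceeds 48): (a) 55 > 48 — meets; (b) net 69−3=66 > 48 — meets.
  The beneficiary carries Stage I.1; the trustee now bears the burden.
Stage I.2 (trustee, a preponderance, weight exceeds 48): (c) net 61−30=31 ≤ 48 — fails.
  Not every element is met, so the trustee fails to carry Stage I.2.
The beneficiary prevails on this issue.
— Issue II —
Stage II.1 (beneficiary, clear and convincing evidence, weight exceeds 68): (d) net 92−10=82 > 68 — meets.
  The beneficiary carries Stage II.1; the trustee now bears the burden.
Stage II.2 (trustee, any credible evidence, weight is at least 12): (e) net 97−93=4 < 12 — fails.
  The trustee does not carry Stage II.2.
The analysis ends at Stage II.2; the beneficiary prevails on this issue.
Per-issue: Issue I → beneficiary; Issue II → beneficiary. The beneficiary must prevail on every issue; overall, the beneficiary prevails.

beneficiary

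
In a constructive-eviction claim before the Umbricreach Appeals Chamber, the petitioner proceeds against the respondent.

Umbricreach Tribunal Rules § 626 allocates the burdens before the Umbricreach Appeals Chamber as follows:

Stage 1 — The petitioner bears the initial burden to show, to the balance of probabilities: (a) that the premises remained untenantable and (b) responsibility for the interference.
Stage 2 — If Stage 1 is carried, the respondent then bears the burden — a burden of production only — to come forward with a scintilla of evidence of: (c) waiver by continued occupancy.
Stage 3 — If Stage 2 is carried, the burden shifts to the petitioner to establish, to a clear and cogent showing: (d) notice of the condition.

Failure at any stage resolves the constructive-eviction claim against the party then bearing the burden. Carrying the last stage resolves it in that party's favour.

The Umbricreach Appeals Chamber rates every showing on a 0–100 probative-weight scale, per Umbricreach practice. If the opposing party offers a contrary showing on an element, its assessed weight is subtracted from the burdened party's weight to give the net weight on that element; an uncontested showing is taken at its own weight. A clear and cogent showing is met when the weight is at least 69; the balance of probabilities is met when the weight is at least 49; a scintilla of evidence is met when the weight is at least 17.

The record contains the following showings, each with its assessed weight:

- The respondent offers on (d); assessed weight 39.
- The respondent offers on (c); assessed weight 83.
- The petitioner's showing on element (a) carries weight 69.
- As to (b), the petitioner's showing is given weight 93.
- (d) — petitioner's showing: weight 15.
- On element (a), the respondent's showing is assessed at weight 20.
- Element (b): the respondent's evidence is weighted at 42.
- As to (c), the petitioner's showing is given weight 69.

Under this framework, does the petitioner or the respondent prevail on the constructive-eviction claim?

petitioner

Stage 1 (petitioner, the balance of probabilities, weight is at least 49): (a) net 69−20=49 ≥ 49 — meets; (b) net 93−42=51 ≥ 49 — meets.
  Stage 1 is satisfied; the onus moves to the respondent.
Stage 2 (respondent, a scintilla of evidence, weight is at least 17): (c) net 83−69=14 < 17 — fails.
  Not every element is met, so the respondent fails to carry Stage 2.
So the petitioner prevails.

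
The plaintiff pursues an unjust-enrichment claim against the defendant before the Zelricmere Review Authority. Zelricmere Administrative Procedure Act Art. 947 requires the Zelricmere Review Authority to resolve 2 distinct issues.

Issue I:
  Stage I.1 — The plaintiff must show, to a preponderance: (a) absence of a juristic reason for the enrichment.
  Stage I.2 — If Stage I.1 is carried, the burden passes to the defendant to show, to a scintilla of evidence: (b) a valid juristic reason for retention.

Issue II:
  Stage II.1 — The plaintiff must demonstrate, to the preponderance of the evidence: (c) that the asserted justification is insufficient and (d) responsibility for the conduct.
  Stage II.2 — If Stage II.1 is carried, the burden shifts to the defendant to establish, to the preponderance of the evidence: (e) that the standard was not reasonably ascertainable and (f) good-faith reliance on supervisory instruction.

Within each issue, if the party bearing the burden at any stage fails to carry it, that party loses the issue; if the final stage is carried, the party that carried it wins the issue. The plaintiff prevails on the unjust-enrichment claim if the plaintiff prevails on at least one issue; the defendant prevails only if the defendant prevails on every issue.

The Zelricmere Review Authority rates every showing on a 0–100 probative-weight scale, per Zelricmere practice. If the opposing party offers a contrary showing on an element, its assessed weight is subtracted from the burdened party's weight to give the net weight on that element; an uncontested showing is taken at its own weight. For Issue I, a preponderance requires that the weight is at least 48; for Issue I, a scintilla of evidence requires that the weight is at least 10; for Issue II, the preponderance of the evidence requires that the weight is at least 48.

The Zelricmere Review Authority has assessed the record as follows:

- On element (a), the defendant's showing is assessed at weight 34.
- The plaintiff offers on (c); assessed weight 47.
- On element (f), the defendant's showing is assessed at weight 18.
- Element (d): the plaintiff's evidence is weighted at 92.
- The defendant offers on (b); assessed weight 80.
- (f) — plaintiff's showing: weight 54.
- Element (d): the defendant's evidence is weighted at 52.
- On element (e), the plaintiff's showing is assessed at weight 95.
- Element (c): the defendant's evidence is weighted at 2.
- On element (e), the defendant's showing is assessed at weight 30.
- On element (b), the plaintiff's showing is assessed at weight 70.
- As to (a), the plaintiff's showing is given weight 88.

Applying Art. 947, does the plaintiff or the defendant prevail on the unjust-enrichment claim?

defendant

— Issue I —
Stage I.1 (plaintiff, a preponderance, weight is at least 48): (a) net 88−34=54 ≥ 48 — meets.
  The plaintiff carries Stage I.1; the defendant now bears the burden.
Stage I.2 (defendant, a scintilla of evidence, weight is at least 10): (b) net 80−70=10 ≥ 10 — meets.
  All elements met at the final stage.
Every stage carried; the defendant prevails on this issue.
— Issue II —
Stage II.1 — burden on plaintiff; standard: the preponderance of the evidence (weight is at least 48).
    (c): 47 − 2 = 45 < 48 [not met]
    (d): 92 − 52 = 40 < 48 [not met]
  Stage II.1 not carried; the plaintiff fails its burden.
So the defendant prevails on this issue.
Per-issue: Issue I → defendant; Issue II → defendant. The plaintiff must prevail on at least one issue; overall, the defendant prevails.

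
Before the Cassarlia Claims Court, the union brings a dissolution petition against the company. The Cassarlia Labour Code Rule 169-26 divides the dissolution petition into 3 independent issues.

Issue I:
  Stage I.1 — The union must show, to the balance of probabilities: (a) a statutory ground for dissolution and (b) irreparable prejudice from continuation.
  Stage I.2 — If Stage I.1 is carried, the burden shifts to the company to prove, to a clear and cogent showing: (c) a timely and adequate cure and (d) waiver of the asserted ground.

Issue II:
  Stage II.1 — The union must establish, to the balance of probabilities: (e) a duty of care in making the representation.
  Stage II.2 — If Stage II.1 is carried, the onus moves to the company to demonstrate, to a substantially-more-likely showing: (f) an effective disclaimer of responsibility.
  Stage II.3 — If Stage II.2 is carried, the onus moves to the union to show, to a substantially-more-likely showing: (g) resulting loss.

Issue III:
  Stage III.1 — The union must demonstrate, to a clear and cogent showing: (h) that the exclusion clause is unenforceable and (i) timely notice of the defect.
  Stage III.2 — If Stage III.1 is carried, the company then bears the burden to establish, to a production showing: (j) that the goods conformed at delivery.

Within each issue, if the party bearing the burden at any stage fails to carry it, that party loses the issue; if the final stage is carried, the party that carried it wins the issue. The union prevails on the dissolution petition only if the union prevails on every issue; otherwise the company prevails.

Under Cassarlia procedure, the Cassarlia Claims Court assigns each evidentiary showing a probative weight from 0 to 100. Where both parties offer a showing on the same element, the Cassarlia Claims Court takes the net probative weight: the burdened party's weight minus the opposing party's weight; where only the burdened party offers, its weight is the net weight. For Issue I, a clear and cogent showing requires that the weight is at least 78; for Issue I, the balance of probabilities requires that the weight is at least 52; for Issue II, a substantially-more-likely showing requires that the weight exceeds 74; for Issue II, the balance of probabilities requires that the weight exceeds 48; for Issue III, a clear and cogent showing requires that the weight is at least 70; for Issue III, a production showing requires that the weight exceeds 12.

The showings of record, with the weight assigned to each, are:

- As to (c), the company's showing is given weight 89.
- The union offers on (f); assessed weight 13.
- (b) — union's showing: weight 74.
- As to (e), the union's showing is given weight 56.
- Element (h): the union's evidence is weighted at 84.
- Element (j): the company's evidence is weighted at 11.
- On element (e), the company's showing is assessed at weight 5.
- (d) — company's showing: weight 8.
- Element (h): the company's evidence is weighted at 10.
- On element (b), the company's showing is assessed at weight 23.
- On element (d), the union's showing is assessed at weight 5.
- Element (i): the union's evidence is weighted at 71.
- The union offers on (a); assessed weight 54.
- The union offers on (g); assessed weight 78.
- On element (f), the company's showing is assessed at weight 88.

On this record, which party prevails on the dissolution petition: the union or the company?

— Issue I —
At Stage I.1 the union must meet the balance of probabilities (weight is at least 52): on (a) the weight is 54, ≥ 52, so (a) meets the standard; on (b) the weight is 74 less the opposing 23 gives net 51, which does not reach 52, so (b) does not meet the standard.
  Not every element is met, so the union fails to carry Stage I.1.
The company prevails on this issue.
— Issue II —
At Stage II.1 the union must meet the balance of probabilities (weight exceeds 48): on (e) the weight is 56 less the opposing 5 gives net 51, > 48, so (e) meets the standard.
  The union carries Stage II.1; the company now bears the burden.
At Stage II.2 the company must meet a substantially-more-likely showing (weight exceeds 74): on (f) the weight is 88 less the opposing 13 gives net 75, > 74, so (f) meets the standard.
  All elements met. The burden passes to the union.
At Stage II.3 the union must meet a substantially-more-likely showing (weight exceeds 74): on (g) the weight is 78, > 74, so (g) meets the standard.
  Stage II.3 carried; the final stage is satisfied.
All stages carried — the union prevails on this issue.
— Issue III —
At Stage III.1 the union must meet a clear and cogent showing (weight is at least 70): on (h) the weight is 84 less the opposing 10 gives net 74, which does reach 70, so (h) meets the standard; on (i) the weight is 71, which does reach 70, so (i) meets the standard.
  The union carries Stage III.1; the company now bears the burden.
At Stage III.2 the company must meet a production showing (weight exceeds 12): on (j) the weight is 11, ≤ 12, so (j) does not meet the standard.
  The company does not carry Stage III.2.
The analysis ends at Stage III.2; the union prevails on this issue.
Per-issue: Issue I → company; Issue II → union; Issue III → union. The union must prevail on every issue; overall, the company prevails.

company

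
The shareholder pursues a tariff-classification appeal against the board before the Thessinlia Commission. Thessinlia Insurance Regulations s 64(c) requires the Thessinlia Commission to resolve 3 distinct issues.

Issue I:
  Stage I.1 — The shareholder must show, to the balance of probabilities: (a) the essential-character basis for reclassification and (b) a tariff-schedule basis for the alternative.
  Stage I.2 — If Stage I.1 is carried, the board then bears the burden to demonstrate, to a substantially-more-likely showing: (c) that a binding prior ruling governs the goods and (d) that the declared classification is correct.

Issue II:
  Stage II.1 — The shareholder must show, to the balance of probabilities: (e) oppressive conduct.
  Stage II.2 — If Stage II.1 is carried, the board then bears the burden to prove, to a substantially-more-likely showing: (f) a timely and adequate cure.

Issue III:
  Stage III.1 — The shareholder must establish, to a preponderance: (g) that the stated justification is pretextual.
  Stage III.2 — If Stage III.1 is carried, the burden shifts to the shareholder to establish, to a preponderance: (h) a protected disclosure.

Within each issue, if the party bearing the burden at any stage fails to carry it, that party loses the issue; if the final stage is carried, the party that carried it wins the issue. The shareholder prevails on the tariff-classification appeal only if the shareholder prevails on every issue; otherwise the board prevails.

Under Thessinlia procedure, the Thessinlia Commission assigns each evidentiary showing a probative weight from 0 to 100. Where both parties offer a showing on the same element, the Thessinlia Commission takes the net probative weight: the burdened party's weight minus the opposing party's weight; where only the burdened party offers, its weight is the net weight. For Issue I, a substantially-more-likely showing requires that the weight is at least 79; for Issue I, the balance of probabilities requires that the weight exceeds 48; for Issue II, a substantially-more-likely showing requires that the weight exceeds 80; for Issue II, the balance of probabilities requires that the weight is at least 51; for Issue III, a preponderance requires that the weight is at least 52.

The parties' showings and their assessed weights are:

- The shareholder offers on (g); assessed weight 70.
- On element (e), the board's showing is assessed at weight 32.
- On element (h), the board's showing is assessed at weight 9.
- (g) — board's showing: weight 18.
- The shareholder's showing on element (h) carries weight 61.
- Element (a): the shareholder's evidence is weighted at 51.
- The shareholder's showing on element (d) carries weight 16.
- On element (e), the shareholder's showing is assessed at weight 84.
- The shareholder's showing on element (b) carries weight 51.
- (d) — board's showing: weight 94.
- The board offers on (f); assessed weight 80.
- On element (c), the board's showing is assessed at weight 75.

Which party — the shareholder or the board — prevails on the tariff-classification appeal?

shareholder

— Issue I —
Stage I.1 — burden on shareholder; standard: the balance of probabilities (weight exceeds 48).
    (a): 51 > 48 [met]
    (b): 51 > 48 [met]
  The shareholder carries Stage I.1; the board now bears the burden.
Stage I.2 — burden on board; standard: a substantially-more-likely showing (weight is at least 79).
    (c): 75 < 79 [not met]
    (d): 94 − 16 = 78 < 79 [not met]
  The board does not carry Stage I.2.
The shareholder prevails on this issue.
— Issue II —
At Stage II.1 the shareholder must meet the balance of probabilities (weight is at least 51): on (e) the weight is 84 less the opposing 32 gives net 52, which does reach 51, so (e) meets the standard.
  The shareholder carries Stage II.1; the board now bears the burden.
At Stage II.2 the board must meet a substantially-more-likely showing (weight exceeds 80): on (f) the weight is 80, which does not exceed 80, so (f) does not meet the standard.
  Not every element is met, so the board fails to carry Stage II.2.
The analysis ends at Stage II.2; the shareholder prevails on this issue.
— Issue III —
Stage III.1 — burden on shareholder; standard: a preponderance (weight is at least 52).
    (g): 70 − 18 = 52 ≥ 52 [met]
  Stage III.1 carried; the burden remains with the shareholder.
Stage III.2 — burden on shareholder; standard: a preponderance (weight is at least 52).
    (h): 61 − 9 = 52 ≥ 52 [met]
  All elements met at the final stage.
Every stage carried; the shareholder prevails on this issue.
Per-issue: Issue I → shareholder; Issue II → shareholder; Issue III → shareholder. The shareholder must prevail on every issue; overall, the shareholder prevails.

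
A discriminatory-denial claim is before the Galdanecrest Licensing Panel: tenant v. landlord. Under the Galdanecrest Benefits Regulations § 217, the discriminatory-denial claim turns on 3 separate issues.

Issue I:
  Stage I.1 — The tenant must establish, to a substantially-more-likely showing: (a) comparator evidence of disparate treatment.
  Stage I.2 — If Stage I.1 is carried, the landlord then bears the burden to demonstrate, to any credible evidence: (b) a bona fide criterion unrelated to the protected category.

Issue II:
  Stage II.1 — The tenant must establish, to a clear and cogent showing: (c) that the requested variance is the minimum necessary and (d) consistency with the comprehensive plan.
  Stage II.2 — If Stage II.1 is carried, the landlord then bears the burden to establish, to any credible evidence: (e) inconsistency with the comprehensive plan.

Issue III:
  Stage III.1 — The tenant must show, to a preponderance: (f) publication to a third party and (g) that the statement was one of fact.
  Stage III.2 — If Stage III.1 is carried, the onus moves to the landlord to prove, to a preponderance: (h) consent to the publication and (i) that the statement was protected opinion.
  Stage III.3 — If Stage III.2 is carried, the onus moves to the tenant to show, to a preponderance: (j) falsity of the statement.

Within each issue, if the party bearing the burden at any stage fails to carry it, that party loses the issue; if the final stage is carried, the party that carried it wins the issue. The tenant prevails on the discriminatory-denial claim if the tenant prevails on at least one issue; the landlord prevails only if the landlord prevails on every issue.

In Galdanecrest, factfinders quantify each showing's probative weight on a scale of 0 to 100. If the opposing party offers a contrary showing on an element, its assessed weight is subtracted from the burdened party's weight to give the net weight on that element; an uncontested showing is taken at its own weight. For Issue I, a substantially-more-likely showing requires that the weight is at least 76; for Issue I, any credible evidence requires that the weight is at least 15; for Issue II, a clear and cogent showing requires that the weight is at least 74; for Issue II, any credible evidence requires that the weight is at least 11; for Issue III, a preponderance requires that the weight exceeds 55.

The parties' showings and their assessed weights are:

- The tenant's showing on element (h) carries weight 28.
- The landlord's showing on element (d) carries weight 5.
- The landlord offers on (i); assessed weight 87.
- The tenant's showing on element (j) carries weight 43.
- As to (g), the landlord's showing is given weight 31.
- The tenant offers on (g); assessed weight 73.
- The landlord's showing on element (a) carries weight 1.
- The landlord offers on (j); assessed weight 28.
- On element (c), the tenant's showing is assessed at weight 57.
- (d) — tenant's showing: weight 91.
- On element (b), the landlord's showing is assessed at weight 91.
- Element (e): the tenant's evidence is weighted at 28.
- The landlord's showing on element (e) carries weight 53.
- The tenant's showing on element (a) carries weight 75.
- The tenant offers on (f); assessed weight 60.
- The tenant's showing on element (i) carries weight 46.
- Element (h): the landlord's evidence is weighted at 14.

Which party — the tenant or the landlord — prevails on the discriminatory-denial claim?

landlord

— Issue I —
At Stage I.1 the tenant must meet a substantially-more-likely showing (weight is at least 76): on (a) the weight is 75 less the opposing 1 gives net 74, which does not reach 76, so (a) does not meet the standard.
  The tenant does not carry Stage I.1.
The landlord prevails on this issue.
— Issue II —
At Stage II.1 the tenant must meet a clear and cogent showing (weight is at least 74): on (c) the weight is 57, < 74, so (c) does not meet the standard; on (d) the weight is 91 less the opposing 5 gives net 86, which does reach 74, so (d) meets the standard.
  Stage II.1 not carried; the tenant fails its burden.
So the landlord prevails on this issue.
— Issue III —
Stage III.1 (tenant, a preponderance, weight exceeds 55): (f) 60 > 55 — meets; (g) net 73−31=42 ≤ 55 — fails.
  Stage III.1 not carried; the tenant fails its burden.
The landlord prevails on this issue.
Per-issue: Issue I → landlord; Issue II → landlord; Issue III → landlord. The tenant must prevail on at least one issue; overall, the landlord prevails.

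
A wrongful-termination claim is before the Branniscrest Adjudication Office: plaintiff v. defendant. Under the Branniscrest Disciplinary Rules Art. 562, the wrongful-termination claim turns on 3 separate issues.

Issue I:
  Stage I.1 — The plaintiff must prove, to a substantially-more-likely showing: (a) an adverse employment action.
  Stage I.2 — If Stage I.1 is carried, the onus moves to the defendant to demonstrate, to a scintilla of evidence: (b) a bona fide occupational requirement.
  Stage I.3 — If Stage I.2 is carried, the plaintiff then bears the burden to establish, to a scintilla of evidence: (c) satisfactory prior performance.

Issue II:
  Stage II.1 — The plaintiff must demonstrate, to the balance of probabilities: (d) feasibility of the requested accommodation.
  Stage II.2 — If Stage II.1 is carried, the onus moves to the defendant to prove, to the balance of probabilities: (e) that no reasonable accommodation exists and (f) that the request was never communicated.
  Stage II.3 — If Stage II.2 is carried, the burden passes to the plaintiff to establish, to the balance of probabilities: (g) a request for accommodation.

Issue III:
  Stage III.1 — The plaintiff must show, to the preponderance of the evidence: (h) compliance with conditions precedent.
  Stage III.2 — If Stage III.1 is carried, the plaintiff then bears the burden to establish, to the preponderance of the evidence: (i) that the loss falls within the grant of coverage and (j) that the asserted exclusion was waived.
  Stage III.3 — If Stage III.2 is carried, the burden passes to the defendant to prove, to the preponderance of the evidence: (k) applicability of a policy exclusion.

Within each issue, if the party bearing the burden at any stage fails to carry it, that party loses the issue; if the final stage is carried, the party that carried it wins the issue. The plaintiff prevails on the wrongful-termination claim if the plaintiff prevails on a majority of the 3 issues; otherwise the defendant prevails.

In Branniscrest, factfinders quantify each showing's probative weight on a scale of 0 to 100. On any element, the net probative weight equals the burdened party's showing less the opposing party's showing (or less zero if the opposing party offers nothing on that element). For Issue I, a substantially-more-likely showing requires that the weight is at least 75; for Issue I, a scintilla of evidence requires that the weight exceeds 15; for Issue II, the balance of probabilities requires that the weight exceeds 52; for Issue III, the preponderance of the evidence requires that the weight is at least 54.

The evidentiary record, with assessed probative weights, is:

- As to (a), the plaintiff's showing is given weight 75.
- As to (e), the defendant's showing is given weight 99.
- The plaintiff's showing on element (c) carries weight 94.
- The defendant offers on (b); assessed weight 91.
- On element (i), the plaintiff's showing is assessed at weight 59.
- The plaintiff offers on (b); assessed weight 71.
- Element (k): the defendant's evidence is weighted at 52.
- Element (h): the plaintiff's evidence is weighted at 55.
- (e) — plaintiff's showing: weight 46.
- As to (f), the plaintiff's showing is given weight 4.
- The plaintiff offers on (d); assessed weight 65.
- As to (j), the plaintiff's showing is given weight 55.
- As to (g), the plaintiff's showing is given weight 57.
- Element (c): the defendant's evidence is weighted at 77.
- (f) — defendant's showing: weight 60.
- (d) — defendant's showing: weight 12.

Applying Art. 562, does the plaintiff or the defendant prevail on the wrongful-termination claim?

plaintiff

— Issue I —
Stage I.1 — burden on plaintiff; standard: a substantially-more-likely showing (weight is at least 75).
    (a): 75 ≥ 75 [met]
  Stage I.1 is satisfied; the onus moves to the defendant.
Stage I.2 — burden on defendant; standard: a scintilla of evidence (weight exceeds 15).
    (b): 91 − 71 = 20 > 15 [met]
  All elements met. The burden passes to the plaintiff.
Stage I.3 — burden on plaintiff; standard: a scintilla of evidence (weight exceeds 15).
    (c): 94 − 77 = 17 > 15 [met]
  The plaintiff carries the last stage.
Every stage carried; the plaintiff prevails on this issue.
— Issue II —
Stage II.1 (plaintiff, the balance of probabilities, weight exceeds 52): (d) net 65−12=53 > 52 — meets.
  Stage II.1 carried; the burden shifts to the defendant.
Stage II.2 (defendant, the balance of probabilities, weight exceeds 52): (e) net 99−46=53 > 52 — meets; (f) net 60−4=56 > 52 — meets.
  Stage II.2 is satisfied; the onus moves to the plaintiff.
Stage II.3 (plaintiff, the balance of probabilities, weight exceeds 52): (g) 57 > 52 — meets.
  The plaintiff carries the last stage.
Every stage carried; the plaintiff prevails on this issue.
— Issue III —
At Stage III.1 the plaintiff must meet the preponderance of the evidence (weight is at least 54): on (h) the weight is 55, which does reach 54, so (h) meets the standard.
  All elements met. The plaintiff retains the burden for Stage III.2.
At Stage III.2 the plaintiff must meet the preponderance of the evidence (weight is at least 54): on (i) the weight is 59, which does reach 54, so (i) meets the standard; on (j) the weight is 55, which does reach 54, so (j) meets the standard.
  All elements met. The burden passes to the defendant.
At Stage III.3 the defendant must meet the preponderance of the evidence (weight is at least 54): on (k) the weight is 52, which does not reach 54, so (k) does not meet the standard.
  The defendant does not carry Stage III.3.
So the plaintiff prevails on this issue.
Per-issue: Issue I → plaintiff; Issue II → plaintiff; Issue III → plaintiff. The plaintiff must prevail on a majority of issues; overall, the plaintiff prevails.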